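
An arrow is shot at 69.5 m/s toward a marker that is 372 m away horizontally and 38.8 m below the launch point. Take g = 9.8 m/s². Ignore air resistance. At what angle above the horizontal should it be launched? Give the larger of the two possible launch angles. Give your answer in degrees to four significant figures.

66.87°

Trajectory: y = x tanθ − g x² (1 + tan²θ)/(2v₀²). With x = 372, y = −38.8, v₀ = 69.5, g = 9.80:
140.4 tan²θ − 372 tanθ + (101.6) = 0.
tanθ = [372 ± √(372² − 4 × 140.4 × (101.6))] / (2 × 140.4) = (372 ± 285.2) / 280.8, giving tanθ = 0.3091 or 2.341.
θ = 17.18° or 66.87°; the larger is 66.87°.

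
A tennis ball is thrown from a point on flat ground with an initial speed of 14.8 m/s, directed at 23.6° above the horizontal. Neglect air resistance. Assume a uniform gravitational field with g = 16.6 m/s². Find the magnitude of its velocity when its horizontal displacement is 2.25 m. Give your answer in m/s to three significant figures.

13.9 m/s

Horizontal component vₓ = 14.80 cos 23.6° = 13.56 m/s; vertical v_y0 = 14.80 sin 23.6° = 5.925 m/s.
At x = 2.25 m, t = x/vₓ = 2.25/13.56 = 0.1659 s.
Vertical velocity there: v_y = v_y0 − g t = 5.925 − 16.6 × 0.1659 = 3.171 m/s.
Speed: √(vₓ² + v_y²) = √(13.56² + 3.171²) = 13.93 m/s.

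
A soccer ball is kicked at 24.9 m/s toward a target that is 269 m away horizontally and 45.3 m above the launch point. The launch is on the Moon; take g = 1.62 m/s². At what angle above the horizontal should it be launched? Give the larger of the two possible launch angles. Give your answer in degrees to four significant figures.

65.17°

Trajectory: y = x tanθ − g x² (1 + tan²θ)/(2v₀²). With x = 269, y = 45.3, v₀ = 24.9, g = 1.62:
94.53 tan²θ − 269 tanθ + (139.8) = 0.
tanθ = [269 ± √(269² − 4 × 94.53 × (139.8))] / (2 × 94.53) = (269 ± 139.6) / 189.1, giving tanθ = 0.6845 or 2.161.
θ = 34.39° or 65.17°; the larger is 65.17°.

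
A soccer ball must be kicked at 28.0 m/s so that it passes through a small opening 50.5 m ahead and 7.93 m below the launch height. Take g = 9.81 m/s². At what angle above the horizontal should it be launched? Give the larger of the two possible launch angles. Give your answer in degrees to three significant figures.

71.5°

Trajectory: y = x tanθ − g x² (1 + tan²θ)/(2v₀²). With x = 50.5, y = −7.93, v₀ = 28.0, g = 9.81:
15.96 tan²θ − 50.5 tanθ + (8.025) = 0.
tanθ = [50.5 ± √(50.5² − 4 × 15.96 × (8.025))] / (2 × 15.96) = (50.5 ± 45.14) / 31.91, giving tanθ = 0.1678 or 2.997.
θ = 9.526° or 71.55°; the larger is 71.55°.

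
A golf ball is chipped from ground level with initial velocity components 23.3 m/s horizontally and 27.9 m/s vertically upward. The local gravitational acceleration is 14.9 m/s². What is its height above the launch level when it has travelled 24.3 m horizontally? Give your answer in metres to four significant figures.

Time to reach x = 24.3 m: t = x/vₓ = 24.3/23.30 = 1.043 s.
Height: y = v_y0 t − ½ g t² = 27.90 × 1.043 − 7.450 × 1.043² = 29.10 − 8.103 = 20.99 m.

20.99 m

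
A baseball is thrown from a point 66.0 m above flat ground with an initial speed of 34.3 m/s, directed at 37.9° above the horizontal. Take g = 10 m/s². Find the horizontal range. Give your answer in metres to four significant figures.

vₓ = 34.30 cos 37.9° = 27.07 m/s; v_y0 = 34.30 sin 37.9° = 21.07 m/s.
The projectile lands when y = 66.0 + (21.07) t − ½·10.0·t² = 0. Positive root: t = (21.07 + √(21.07² + 2·10.0·66.0)) / 10.0 = (21.07 + 42.00) / 10.0 = 6.307 s.
Horizontal distance: R = vₓ t = 27.07 × 6.307 = 170.7 m.

170.7 m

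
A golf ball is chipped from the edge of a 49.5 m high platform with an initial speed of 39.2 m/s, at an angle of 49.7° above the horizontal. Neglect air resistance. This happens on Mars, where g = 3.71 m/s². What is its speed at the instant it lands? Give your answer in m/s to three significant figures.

43.6 m/s

Resolve: vₓ = 39.20 cos 49.7° = 25.35 m/s and v_y0 = 39.20 sin 49.7° = 29.90 m/s.
With up positive and y = 0 at the ground: y(t) = 49.5 + (29.90) t − 1.855 t². Setting y = 0 and taking the positive root: t = [29.90 + √(29.90² + 2·3.71·49.5)] / 3.71 = (29.90 + 35.51) / 3.71 = 17.63 s.
Vertical velocity at impact: v_y = v_y0 − g t = 29.90 − 3.71 × 17.63 = −35.51 m/s.
Speed: |v| = √(vₓ² + v_y²) = √(25.35² + 35.51²) = 43.63 m/s.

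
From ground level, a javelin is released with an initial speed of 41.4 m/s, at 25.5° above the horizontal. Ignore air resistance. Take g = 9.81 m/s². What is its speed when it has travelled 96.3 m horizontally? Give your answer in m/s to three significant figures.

Resolve: vₓ = 41.40 cos 25.5° = 37.37 m/s and v_y0 = 41.40 sin 25.5° = 17.82 m/s.
x = vₓ t ⇒ t = 96.3/37.37 = 2.577 s.
Vertical velocity there: v_y = v_y0 − g t = 17.82 − 9.81 × 2.577 = −7.459 m/s.
Speed: √(vₓ² + v_y²) = √(37.37² + 7.459²) = 38.10 m/s.

38.1 m/s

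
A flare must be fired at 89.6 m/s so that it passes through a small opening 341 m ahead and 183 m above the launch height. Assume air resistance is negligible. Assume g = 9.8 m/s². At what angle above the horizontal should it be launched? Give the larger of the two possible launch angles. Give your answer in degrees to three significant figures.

75.6°

Trajectory: y = x tanθ − g x² (1 + tan²θ)/(2v₀²). With x = 341, y = 183, v₀ = 89.6, g = 9.80:
70.97 tan²θ − 341 tanθ + (254.0) = 0.
tanθ = [341 ± √(341² − 4 × 70.97 × (254.0))] / (2 × 70.97) = (341 ± 210.2) / 141.9, giving tanθ = 0.9215 or 3.883.
θ = 42.66° or 75.56°; the larger is 75.56°.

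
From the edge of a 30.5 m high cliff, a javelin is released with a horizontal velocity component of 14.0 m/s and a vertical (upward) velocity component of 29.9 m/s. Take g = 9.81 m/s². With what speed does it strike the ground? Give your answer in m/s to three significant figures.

41.1 m/s

With up positive and y = 0 at the ground: y(t) = 30.5 + (29.90) t − 4.905 t². Setting y = 0 and taking the positive root: t = [29.90 + √(29.90² + 2·9.81·30.5)] / 9.81 = (29.90 + 38.63) / 9.81 = 6.986 s.
Vertical velocity at impact: v_y = v_y0 − g t = 29.90 − 9.81 × 6.986 = −38.63 m/s.
Speed: |v| = √(vₓ² + v_y²) = √(14.00² + 38.63²) = 41.09 m/s.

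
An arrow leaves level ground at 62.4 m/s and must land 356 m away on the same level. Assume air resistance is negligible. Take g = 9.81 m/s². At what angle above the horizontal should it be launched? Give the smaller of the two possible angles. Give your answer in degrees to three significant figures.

Level-ground range R = v₀² sin(2θ)/g ⇒ sin(2θ) = gR/v₀² = 9.81 × 356 / 62.4² = 0.8969.
2θ = 63.76° or 180° − 63.76° = 116.2°, so θ = 31.88° or 58.12°.
The smaller angle is 31.88°.

31.9°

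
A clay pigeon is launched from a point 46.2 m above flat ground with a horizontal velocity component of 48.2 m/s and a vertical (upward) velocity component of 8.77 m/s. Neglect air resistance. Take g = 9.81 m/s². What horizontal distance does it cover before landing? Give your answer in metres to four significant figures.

With up positive and y = 0 at the ground: y(t) = 46.2 + (8.770) t − 4.905 t². Setting y = 0 and taking the positive root: t = [8.770 + √(8.770² + 2·9.81·46.2)] / 9.81 = (8.770 + 31.36) / 9.81 = 4.091 s.
Horizontal distance: R = vₓ t = 48.20 × 4.091 = 197.2 m.

197.2 m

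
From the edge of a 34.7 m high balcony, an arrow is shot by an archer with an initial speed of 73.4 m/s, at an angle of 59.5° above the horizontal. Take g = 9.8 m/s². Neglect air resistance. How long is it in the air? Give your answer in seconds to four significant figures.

Horizontal component vₓ = 73.40 cos 59.5° = 37.25 m/s; vertical v_y0 = 73.40 sin 59.5° = 63.24 m/s.
With up positive and y = 0 at the ground: y(t) = 34.7 + (63.24) t − 4.900 t². Setting y = 0 and taking the positive root: t = [63.24 + √(63.24² + 2·9.80·34.7)] / 9.80 = (63.24 + 68.41) / 9.80 = 13.43 s.

13.43 s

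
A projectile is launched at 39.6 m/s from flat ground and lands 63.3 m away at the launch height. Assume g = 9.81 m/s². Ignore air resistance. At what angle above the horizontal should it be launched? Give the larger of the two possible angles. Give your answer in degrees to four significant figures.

R = v₀² sin 2θ / g gives sin 2θ = gR/v₀² = 9.81·63.3/39.6² = 0.3960.
2θ = 23.33° or 180° − 23.33° = 156.7°, so θ = 11.66° or 78.34°.
The larger angle is 78.34°.

78.34°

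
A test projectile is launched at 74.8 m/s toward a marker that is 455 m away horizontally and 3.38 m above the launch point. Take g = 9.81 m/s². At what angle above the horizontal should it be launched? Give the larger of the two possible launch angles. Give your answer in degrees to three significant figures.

Trajectory: y = x tanθ − g x² (1 + tan²θ)/(2v₀²). With x = 455, y = 3.38, v₀ = 74.8, g = 9.81:
181.5 tan²θ − 455 tanθ + (184.9) = 0.
tanθ = [455 ± √(455² − 4 × 181.5 × (184.9))] / (2 × 181.5) = (455 ± 269.8) / 363.0, giving tanθ = 0.5101 or 1.997.
θ = 27.03° or 63.40°; the larger is 63.40°.

63.4°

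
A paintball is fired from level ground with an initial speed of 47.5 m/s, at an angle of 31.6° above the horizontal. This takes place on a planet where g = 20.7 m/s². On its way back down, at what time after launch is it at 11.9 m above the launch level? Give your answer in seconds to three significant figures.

Components: vₓ = 47.50 cos 31.6° = 40.46 m/s, v_y0 = 47.50 sin 31.6° = 24.89 m/s.
Height y(t) = 24.89 t − 10.35 t² = 11.9 gives 10.35 t² − 24.89 t + 11.9 = 0.
t = [24.89 ± √(24.89² − 2·20.7·11.9)] / 20.7 = (24.89 ± 11.26) / 20.7, so t = 0.6584 s or t = 1.746 s.
The descending-branch root is 1.746 s.

1.75 s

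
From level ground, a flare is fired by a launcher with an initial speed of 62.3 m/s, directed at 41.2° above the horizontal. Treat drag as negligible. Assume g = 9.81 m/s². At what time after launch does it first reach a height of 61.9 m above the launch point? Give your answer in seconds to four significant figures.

1.974 s

Components: vₓ = 62.30 cos 41.2° = 46.88 m/s, v_y0 = 62.30 sin 41.2° = 41.04 m/s.
Require v_y0 t − ½ g t² = 61.9, i.e. 4.905 t² − 41.04 t + 61.9 = 0.
t = [41.04 ± √(41.04² − 2·9.81·61.9)] / 9.81 = (41.04 ± 21.67) / 9.81, so t = 1.974 s or t = 6.392 s.
The first (ascending) time is 1.974 s.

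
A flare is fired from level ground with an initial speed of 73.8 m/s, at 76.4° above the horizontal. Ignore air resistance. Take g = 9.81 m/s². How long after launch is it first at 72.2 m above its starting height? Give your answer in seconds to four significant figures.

1.087 s

Components: vₓ = 73.80 cos 76.4° = 17.35 m/s, v_y0 = 73.80 sin 76.4° = 71.73 m/s.
Height y(t) = 71.73 t − 4.905 t² = 72.2 gives 4.905 t² − 71.73 t + 72.2 = 0.
Quadratic formula: t = (71.73 ± √3728.7) / 9.81 = (71.73 ± 61.06) / 9.81 → t = 1.087 s or 13.54 s.
The first (ascending) time is 1.087 s.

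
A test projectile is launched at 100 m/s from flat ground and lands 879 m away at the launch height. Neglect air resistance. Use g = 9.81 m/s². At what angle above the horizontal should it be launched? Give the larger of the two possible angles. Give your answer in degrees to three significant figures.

Level-ground range R = v₀² sin(2θ)/g ⇒ sin(2θ) = gR/v₀² = 9.81 × 879 / 100² = 0.8623.
2θ = 59.58° or 180° − 59.58° = 120.4°, so θ = 29.79° or 60.21°.
The larger angle is 60.21°.

60.2°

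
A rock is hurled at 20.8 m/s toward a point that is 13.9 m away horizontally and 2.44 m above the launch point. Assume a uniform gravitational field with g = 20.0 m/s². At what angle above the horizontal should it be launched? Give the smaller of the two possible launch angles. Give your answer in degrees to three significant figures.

31.8°

Trajectory: y = x tanθ − g x² (1 + tan²θ)/(2v₀²). With x = 13.9, y = 2.44, v₀ = 20.8, g = 20.0:
4.466 tan²θ − 13.9 tanθ + (6.906) = 0.
tanθ = [13.9 ± √(13.9² − 4 × 4.466 × (6.906))] / (2 × 4.466) = (13.9 ± 8.358) / 8.932, giving tanθ = 0.6205 or 2.492.
θ = 31.82° or 68.14°; the smaller is 31.82°.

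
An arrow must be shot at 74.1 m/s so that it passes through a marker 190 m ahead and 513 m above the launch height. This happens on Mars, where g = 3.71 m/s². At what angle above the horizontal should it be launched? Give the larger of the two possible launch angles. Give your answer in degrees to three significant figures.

Trajectory: y = x tanθ − g x² (1 + tan²θ)/(2v₀²). With x = 190, y = 513, v₀ = 74.1, g = 3.71:
12.20 tan²θ − 190 tanθ + (525.2) = 0.
tanθ = [190 ± √(190² − 4 × 12.20 × (525.2))] / (2 × 12.20) = (190 ± 102.4) / 24.39, giving tanθ = 3.593 or 11.99.
θ = 74.45° or 85.23°; the larger is 85.23°.

85.2°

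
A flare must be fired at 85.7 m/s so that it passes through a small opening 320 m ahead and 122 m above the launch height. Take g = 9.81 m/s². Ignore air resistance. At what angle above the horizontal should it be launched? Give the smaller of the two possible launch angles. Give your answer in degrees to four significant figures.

34.97°

Trajectory: y = x tanθ − g x² (1 + tan²θ)/(2v₀²). With x = 320, y = 122, v₀ = 85.7, g = 9.81:
68.39 tan²θ − 320 tanθ + (190.4) = 0.
tanθ = [320 ± √(320² − 4 × 68.39 × (190.4))] / (2 × 68.39) = (320 ± 224.3) / 136.8, giving tanθ = 0.6995 or 3.980.
θ = 34.97° or 75.89°; the smaller is 34.97°.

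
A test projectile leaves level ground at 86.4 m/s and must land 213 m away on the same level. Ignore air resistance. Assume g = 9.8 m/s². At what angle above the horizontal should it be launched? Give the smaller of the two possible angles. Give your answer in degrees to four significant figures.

From R = (v₀²/g) sin 2θ: sin 2θ = 9.80 × 213 / 7465.0 = 0.2796.
2θ = 16.24° or 180° − 16.24° = 163.8°, so θ = 8.119° or 81.88°.
The smaller angle is 8.119°.

8.119°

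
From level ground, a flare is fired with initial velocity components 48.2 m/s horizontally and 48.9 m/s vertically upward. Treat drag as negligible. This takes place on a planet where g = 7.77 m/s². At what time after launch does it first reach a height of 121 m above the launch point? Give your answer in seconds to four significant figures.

3.385 s

Height y(t) = 48.90 t − 3.885 t² = 121 gives 3.885 t² − 48.90 t + 121 = 0.
t = [48.90 ± √(48.90² − 2·7.77·121)] / 7.77 = (48.90 ± 22.60) / 7.77, so t = 3.385 s or t = 9.202 s.
The first (ascending) time is 3.385 s.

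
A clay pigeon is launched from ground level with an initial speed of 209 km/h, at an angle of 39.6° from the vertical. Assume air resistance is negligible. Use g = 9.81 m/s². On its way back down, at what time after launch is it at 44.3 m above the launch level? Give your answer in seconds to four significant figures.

Convert: 209 km/h = 209/3.6 = 58.06 m/s.
Components: vₓ = 58.06 sin 39.6° = 37.01 m/s, v_y0 = 58.06 cos 39.6° = 44.73 m/s.
Set y = v_y0 t − ½ g t² = 44.3: 4.905 t² − 44.73 t + 44.3 = 0.
t = [44.73 ± √(44.73² − 2·9.81·44.3)] / 9.81 = (44.73 ± 33.64) / 9.81, so t = 1.130 s or t = 7.989 s.
The descending-branch root is 7.989 s.

7.989 s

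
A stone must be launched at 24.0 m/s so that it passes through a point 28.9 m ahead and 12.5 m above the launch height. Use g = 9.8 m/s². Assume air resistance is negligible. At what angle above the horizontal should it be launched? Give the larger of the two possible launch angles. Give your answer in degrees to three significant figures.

72.7°

Trajectory: y = x tanθ − g x² (1 + tan²θ)/(2v₀²). With x = 28.9, y = 12.5, v₀ = 24.0, g = 9.80:
7.105 tan²θ − 28.9 tanθ + (19.61) = 0.
tanθ = [28.9 ± √(28.9² − 4 × 7.105 × (19.61))] / (2 × 7.105) = (28.9 ± 16.67) / 14.21, giving tanθ = 0.8604 or 3.207.
θ = 40.71° or 72.68°; the larger is 72.68°.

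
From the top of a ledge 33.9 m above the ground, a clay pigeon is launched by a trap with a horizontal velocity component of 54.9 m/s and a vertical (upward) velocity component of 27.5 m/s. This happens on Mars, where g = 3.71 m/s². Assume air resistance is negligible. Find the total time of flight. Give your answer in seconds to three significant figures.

The projectile lands when y = 33.9 + (27.50) t − ½·3.71·t² = 0. Positive root: t = (27.50 + √(27.50² + 2·3.71·33.9)) / 3.71 = (27.50 + 31.75) / 3.71 = 15.97 s.

16.0 s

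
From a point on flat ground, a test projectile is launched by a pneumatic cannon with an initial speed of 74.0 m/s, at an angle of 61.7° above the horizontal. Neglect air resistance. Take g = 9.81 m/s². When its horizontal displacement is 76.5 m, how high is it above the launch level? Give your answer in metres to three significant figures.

Horizontal component vₓ = 74.00 cos 61.7° = 35.08 m/s; vertical v_y0 = 74.00 sin 61.7° = 65.16 m/s.
Time to reach x = 76.5 m: t = x/vₓ = 76.5/35.08 = 2.181 s.
Height: y = v_y0 t − ½ g t² = 65.16 × 2.181 − 4.905 × 2.181² = 142.1 − 23.32 = 118.8 m.

119 m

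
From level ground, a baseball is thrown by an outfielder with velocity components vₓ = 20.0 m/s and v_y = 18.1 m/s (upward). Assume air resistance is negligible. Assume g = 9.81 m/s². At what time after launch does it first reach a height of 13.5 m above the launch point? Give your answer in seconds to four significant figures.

1.038 s

Height y(t) = 18.10 t − 4.905 t² = 13.5 gives 4.905 t² − 18.10 t + 13.5 = 0.
Quadratic formula: t = (18.10 ± √62.740) / 9.81 = (18.10 ± 7.921) / 9.81 → t = 1.038 s or 2.652 s.
The first (ascending) time is 1.038 s.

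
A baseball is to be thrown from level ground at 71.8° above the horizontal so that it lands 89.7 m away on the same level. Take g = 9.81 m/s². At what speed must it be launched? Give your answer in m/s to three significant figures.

From R = (v₀² / g) sin 2θ: v₀ = √(gR / sin 2θ).
v₀ = √(9.81 × 89.7 / sin 143.6°) = √(880.0 / 0.5934) = √1482.9 = 38.51 m/s.

38.5 m/s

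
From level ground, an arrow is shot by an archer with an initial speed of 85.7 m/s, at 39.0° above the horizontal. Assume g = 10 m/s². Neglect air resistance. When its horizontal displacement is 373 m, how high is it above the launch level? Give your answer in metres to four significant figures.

Resolve: vₓ = 85.70 cos 39.0° = 66.60 m/s and v_y0 = 85.70 sin 39.0° = 53.93 m/s.
Time to reach x = 373 m: t = x/vₓ = 373/66.60 = 5.600 s.
Height: y = v_y0 t − ½ g t² = 53.93 × 5.600 − 5.000 × 5.600² = 302.0 − 156.8 = 145.2 m.

145.2 m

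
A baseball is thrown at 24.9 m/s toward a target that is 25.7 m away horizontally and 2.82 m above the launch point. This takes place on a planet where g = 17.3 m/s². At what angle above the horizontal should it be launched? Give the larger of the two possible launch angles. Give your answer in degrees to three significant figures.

65.5°

Trajectory: y = x tanθ − g x² (1 + tan²θ)/(2v₀²). With x = 25.7, y = 2.82, v₀ = 24.9, g = 17.3:
9.215 tan²θ − 25.7 tanθ + (12.03) = 0.
tanθ = [25.7 ± √(25.7² − 4 × 9.215 × (12.03))] / (2 × 9.215) = (25.7 ± 14.73) / 18.43, giving tanθ = 0.5954 or 2.194.
θ = 30.77° or 65.49°; the larger is 65.49°.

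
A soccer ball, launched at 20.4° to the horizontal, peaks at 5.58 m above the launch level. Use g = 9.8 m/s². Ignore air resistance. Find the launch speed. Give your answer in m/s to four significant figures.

30.00 m/s

At the peak v_y = 0, so v_y0 = √(2gH) = √(2 × 9.80 × 5.58) = 10.46 m/s.
v_y0 = v₀ sin θ ⇒ v₀ = 10.46 / sin 20.4° = 30.00 m/s.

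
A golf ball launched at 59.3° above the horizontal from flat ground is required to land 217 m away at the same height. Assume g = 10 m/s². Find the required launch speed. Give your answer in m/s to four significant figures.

49.71 m/s

Level-ground range: R = v₀² sin(2θ)/g, so v₀ = √(gR / sin 2θ).
v₀ = √(10.0 × 217 / sin 118.6°) = √(2170 / 0.8780) = √2471.6 = 49.71 m/s.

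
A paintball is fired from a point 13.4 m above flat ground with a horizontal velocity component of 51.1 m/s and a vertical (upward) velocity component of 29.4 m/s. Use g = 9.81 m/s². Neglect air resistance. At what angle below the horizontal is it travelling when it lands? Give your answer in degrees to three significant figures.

33.3°

Vertical motion (up positive, ground at y = 0): 4.905 t² − (29.40) t − 13.4 = 0, so t = (29.40 + √(29.40² + 2·9.81·13.4)) / 9.81 = (29.40 + 33.57) / 9.81 = 6.419 s.
At impact: v_y = v_y0 − g t = −33.57 m/s; vₓ = 51.10 m/s.
Angle below horizontal: arctan(|v_y|/vₓ) = arctan(33.57/51.10) = 33.31°.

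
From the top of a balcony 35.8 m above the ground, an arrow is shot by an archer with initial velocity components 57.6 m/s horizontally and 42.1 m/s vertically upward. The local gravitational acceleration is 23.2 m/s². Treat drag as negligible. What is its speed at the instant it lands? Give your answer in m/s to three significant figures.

With up positive and y = 0 at the ground: y(t) = 35.8 + (42.10) t − 11.60 t². Setting y = 0 and taking the positive root: t = [42.10 + √(42.10² + 2·23.2·35.8)] / 23.2 = (42.10 + 58.60) / 23.2 = 4.340 s.
Vertical velocity at impact: v_y = v_y0 − g t = 42.10 − 23.2 × 4.340 = −58.60 m/s.
Speed: |v| = √(vₓ² + v_y²) = √(57.60² + 58.60²) = 82.17 m/s.

82.2 m/s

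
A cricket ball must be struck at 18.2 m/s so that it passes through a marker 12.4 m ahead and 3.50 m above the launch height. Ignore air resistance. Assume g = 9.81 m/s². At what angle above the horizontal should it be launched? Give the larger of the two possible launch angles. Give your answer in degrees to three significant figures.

78.5°

Trajectory: y = x tanθ − g x² (1 + tan²θ)/(2v₀²). With x = 12.4, y = 3.50, v₀ = 18.2, g = 9.81:
2.277 tan²θ − 12.4 tanθ + (5.777) = 0.
tanθ = [12.4 ± √(12.4² − 4 × 2.277 × (5.777))] / (2 × 2.277) = (12.4 ± 10.06) / 4.554, giving tanθ = 0.5145 or 4.932.
θ = 27.22° or 78.54°; the larger is 78.54°.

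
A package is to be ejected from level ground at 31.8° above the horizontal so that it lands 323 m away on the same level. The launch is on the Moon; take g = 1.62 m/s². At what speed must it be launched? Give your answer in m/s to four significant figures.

From R = (v₀² / g) sin 2θ: v₀ = √(gR / sin 2θ).
v₀ = √(1.62 × 323 / sin 63.60°) = √(523.3 / 0.8957) = √584.18 = 24.17 m/s.

24.17 m/s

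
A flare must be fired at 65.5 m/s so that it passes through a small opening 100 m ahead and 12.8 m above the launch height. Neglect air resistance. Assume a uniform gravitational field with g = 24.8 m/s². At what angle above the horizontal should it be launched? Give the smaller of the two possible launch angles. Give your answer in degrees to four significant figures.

Trajectory: y = x tanθ − g x² (1 + tan²θ)/(2v₀²). With x = 100, y = 12.8, v₀ = 65.5, g = 24.8:
28.90 tan²θ − 100 tanθ + (41.70) = 0.
tanθ = [100 ± √(100² − 4 × 28.90 × (41.70))] / (2 × 28.90) = (100 ± 71.96) / 57.81, giving tanθ = 0.4850 or 2.975.
θ = 25.87° or 71.42°; the smaller is 25.87°.

25.87°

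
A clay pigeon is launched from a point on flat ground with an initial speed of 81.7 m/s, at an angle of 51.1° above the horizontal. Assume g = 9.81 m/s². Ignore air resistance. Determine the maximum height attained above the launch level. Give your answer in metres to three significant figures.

206 m

Components: vₓ = 81.70 cos 51.1° = 51.30 m/s, v_y0 = 81.70 sin 51.1° = 63.58 m/s.
Maximum height: H = v_y0² / (2g) = 63.58² / (2 × 9.81) = 206.1 m.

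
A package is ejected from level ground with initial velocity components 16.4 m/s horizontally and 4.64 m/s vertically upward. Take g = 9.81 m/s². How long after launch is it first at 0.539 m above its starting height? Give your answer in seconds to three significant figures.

0.136 s

Height y(t) = 4.640 t − 4.905 t² = 0.539 gives 4.905 t² − 4.640 t + 0.539 = 0.
Quadratic formula: t = (4.640 ± √10.954) / 9.81 = (4.640 ± 3.310) / 9.81 → t = 0.1356 s or 0.8104 s.
The first (ascending) time is 0.1356 s.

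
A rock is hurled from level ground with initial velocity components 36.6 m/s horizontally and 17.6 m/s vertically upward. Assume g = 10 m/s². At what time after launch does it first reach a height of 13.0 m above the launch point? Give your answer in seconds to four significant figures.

Set y = v_y0 t − ½ g t² = 13.0: 5.000 t² − 17.60 t + 13.0 = 0.
t = [17.60 ± √(17.60² − 2·10.0·13.0)] / 10.0 = (17.60 ± 7.054) / 10.0, so t = 1.055 s or t = 2.465 s.
The first (ascending) time is 1.055 s.

1.055 s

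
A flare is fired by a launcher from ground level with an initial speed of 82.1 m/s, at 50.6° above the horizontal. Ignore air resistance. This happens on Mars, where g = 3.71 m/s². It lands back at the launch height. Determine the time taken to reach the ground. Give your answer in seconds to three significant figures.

Horizontal component vₓ = 82.10 cos 50.6° = 52.11 m/s; vertical v_y0 = 82.10 sin 50.6° = 63.44 m/s.
Time of flight on level ground: T = 2 v_y0 / g = 2 × 63.44 / 3.71 = 34.20 s.

34.2 s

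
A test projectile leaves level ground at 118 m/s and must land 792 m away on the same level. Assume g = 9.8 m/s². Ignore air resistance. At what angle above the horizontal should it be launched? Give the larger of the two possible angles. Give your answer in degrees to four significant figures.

73.06°

R = v₀² sin 2θ / g gives sin 2θ = gR/v₀² = 9.80·792/118² = 0.5574.
2θ = 33.88° or 180° − 33.88° = 146.1°, so θ = 16.94° or 73.06°.
The larger angle is 73.06°.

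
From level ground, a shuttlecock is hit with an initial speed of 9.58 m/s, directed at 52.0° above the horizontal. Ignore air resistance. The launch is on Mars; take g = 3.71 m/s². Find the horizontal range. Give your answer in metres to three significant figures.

24.0 m

Components: vₓ = 9.580 cos 52.0° = 5.898 m/s, v_y0 = 9.580 sin 52.0° = 7.549 m/s.
Flight time T = 2 v_y0 / g = 4.070 s.
Range: R = vₓ T = 5.898 × 4.070 = 24.00 m.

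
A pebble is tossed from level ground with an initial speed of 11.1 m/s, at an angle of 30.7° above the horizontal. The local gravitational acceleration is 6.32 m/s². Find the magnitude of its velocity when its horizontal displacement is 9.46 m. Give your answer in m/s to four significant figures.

9.563 m/s

Resolve: vₓ = 11.10 cos 30.7° = 9.544 m/s and v_y0 = 11.10 sin 30.7° = 5.667 m/s.
x = vₓ t ⇒ t = 9.46/9.544 = 0.9912 s.
Vertical velocity there: v_y = v_y0 − g t = 5.667 − 6.32 × 0.9912 = −0.5971 m/s.
Speed: √(vₓ² + v_y²) = √(9.544² + 0.5971²) = 9.563 m/s.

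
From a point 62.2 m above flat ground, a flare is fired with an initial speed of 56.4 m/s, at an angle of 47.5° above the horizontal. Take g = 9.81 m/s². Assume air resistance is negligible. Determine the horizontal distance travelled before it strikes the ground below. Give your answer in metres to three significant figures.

372 m

vₓ = 56.40 cos 47.5° = 38.10 m/s; v_y0 = 56.40 sin 47.5° = 41.58 m/s.
Vertical motion (up positive, ground at y = 0): 4.905 t² − (41.58) t − 62.2 = 0, so t = (41.58 + √(41.58² + 2·9.81·62.2)) / 9.81 = (41.58 + 54.31) / 9.81 = 9.775 s.
Horizontal distance: R = vₓ t = 38.10 × 9.775 = 372.5 m.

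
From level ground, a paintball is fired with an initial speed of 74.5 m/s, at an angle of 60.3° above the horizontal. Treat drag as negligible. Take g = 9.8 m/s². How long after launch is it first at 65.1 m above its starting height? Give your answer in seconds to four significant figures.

vₓ = 74.50 cos 60.3° = 36.91 m/s; v_y0 = 74.50 sin 60.3° = 64.71 m/s.
Set y = v_y0 t − ½ g t² = 65.1: 4.900 t² − 64.71 t + 65.1 = 0.
Quadratic formula: t = (64.71 ± √2911.8) / 9.80 = (64.71 ± 53.96) / 9.80 → t = 1.097 s or 12.11 s.
The first (ascending) time is 1.097 s.

1.097 s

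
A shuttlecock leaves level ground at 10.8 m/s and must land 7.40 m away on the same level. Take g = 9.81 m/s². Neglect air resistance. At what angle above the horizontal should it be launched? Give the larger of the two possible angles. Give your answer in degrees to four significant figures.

70.76°

From R = (v₀²/g) sin 2θ: sin 2θ = 9.81 × 7.40 / 116.64 = 0.6224.
2θ = 38.49° or 180° − 38.49° = 141.5°, so θ = 19.24° or 70.76°.
The larger angle is 70.76°.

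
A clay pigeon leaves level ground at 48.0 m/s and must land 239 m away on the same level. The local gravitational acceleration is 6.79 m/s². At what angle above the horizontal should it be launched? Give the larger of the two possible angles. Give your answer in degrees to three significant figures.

Level-ground range R = v₀² sin(2θ)/g ⇒ sin(2θ) = gR/v₀² = 6.79 × 239 / 48.0² = 0.7043.
2θ = 44.78° or 180° − 44.78° = 135.2°, so θ = 22.39° or 67.61°.
The larger angle is 67.61°.

67.6°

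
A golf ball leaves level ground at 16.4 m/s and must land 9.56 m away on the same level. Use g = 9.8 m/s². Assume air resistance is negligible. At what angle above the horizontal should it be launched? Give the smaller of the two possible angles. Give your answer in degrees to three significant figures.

From R = (v₀²/g) sin 2θ: sin 2θ = 9.80 × 9.56 / 268.96 = 0.3483.
2θ = 20.39° or 180° − 20.39° = 159.6°, so θ = 10.19° or 79.81°.
The smaller angle is 10.19°.

10.2°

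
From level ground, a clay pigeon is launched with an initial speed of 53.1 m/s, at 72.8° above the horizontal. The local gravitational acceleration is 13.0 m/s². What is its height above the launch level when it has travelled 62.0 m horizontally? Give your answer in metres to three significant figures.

98.9 m

Resolve: vₓ = 53.10 cos 72.8° = 15.70 m/s and v_y0 = 53.10 sin 72.8° = 50.73 m/s.
At x = 62.0 m, t = x/vₓ = 62.0/15.70 = 3.949 s.
Height: y = v_y0 t − ½ g t² = 50.73 × 3.949 − 6.500 × 3.949² = 200.3 − 101.3 = 98.95 m.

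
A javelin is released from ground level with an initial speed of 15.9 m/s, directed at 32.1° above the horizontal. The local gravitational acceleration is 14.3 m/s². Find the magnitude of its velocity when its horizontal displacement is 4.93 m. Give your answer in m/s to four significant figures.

vₓ = 15.90 cos 32.1° = 13.47 m/s; v_y0 = 15.90 sin 32.1° = 8.449 m/s.
At x = 4.93 m, t = x/vₓ = 4.93/13.47 = 0.3660 s.
Vertical velocity there: v_y = v_y0 − g t = 8.449 − 14.3 × 0.3660 = 3.215 m/s.
Speed: √(vₓ² + v_y²) = √(13.47² + 3.215²) = 13.85 m/s.

13.85 m/s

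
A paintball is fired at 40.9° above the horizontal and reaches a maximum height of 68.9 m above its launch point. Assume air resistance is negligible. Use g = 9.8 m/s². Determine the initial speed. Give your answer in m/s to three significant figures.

56.1 m/s

At the peak v_y = 0, so v_y0 = √(2gH) = √(2 × 9.80 × 68.9) = 36.75 m/s.
v_y0 = v₀ sin θ ⇒ v₀ = 36.75 / sin 40.9° = 56.13 m/s.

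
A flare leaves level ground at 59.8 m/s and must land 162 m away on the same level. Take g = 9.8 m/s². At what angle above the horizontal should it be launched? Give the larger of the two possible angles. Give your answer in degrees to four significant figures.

76.82°

R = v₀² sin 2θ / g gives sin 2θ = gR/v₀² = 9.80·162/59.8² = 0.4440.
2θ = 26.36° or 180° − 26.36° = 153.6°, so θ = 13.18° or 76.82°.
The larger angle is 76.82°.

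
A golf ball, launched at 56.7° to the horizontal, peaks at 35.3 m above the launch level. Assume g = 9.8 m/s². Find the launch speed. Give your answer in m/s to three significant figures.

31.5 m/s

At the peak v_y = 0, so v_y0 = √(2gH) = √(2 × 9.80 × 35.3) = 26.30 m/s.
v_y0 = v₀ sin θ ⇒ v₀ = 26.30 / sin 56.7° = 31.47 m/s.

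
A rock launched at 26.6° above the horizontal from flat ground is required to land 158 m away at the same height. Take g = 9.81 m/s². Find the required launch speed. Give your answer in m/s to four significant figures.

44.00 m/s

Level-ground range: R = v₀² sin(2θ)/g, so v₀ = √(gR / sin 2θ).
v₀ = √(9.81 × 158 / sin 53.20°) = √(1550 / 0.8007) = √1935.7 = 44.00 m/s.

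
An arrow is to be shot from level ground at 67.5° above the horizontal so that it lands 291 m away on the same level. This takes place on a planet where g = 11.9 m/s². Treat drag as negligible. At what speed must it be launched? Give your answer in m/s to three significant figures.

On level ground R = v₀² sin 2θ / g ⇒ v₀ = √(gR / sin 2θ).
v₀ = √(11.9 × 291 / sin 135.0°) = √(3463 / 0.7071) = √4897.3 = 69.98 m/s.

70.0 m/s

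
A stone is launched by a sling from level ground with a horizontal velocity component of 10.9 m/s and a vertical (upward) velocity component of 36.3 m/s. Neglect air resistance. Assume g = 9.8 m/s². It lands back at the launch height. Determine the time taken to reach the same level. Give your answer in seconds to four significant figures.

7.408 s

It returns to y = 0 when t = 2 v_y0 / g = 2(36.30)/9.80 = 7.408 s.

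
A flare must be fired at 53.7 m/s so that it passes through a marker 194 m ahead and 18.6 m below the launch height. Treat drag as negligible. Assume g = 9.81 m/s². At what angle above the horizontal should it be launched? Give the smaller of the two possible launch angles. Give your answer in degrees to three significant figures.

14.3°

Trajectory: y = x tanθ − g x² (1 + tan²θ)/(2v₀²). With x = 194, y = −18.6, v₀ = 53.7, g = 9.81:
64.02 tan²θ − 194 tanθ + (45.42) = 0.
tanθ = [194 ± √(194² − 4 × 64.02 × (45.42))] / (2 × 64.02) = (194 ± 161.3) / 128.0, giving tanθ = 0.2557 or 2.775.
θ = 14.34° or 70.18°; the smaller is 14.34°.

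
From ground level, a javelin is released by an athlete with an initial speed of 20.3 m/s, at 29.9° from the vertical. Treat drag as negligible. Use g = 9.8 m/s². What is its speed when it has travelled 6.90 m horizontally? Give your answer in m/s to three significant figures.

Horizontal component vₓ = 20.30 sin 29.9° = 10.12 m/s; vertical v_y0 = 20.30 cos 29.9° = 17.60 m/s.
Time to reach x = 6.90 m: t = x/vₓ = 6.90/10.12 = 0.6819 s.
Vertical velocity there: v_y = v_y0 − g t = 17.60 − 9.80 × 0.6819 = 10.92 m/s.
Speed: √(vₓ² + v_y²) = √(10.12² + 10.92²) = 14.88 m/s.

14.9 m/s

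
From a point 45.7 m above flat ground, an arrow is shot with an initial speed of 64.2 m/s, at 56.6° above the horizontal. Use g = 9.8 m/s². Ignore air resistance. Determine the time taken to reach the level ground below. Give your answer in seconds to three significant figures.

Horizontal component vₓ = 64.20 cos 56.6° = 35.34 m/s; vertical v_y0 = 64.20 sin 56.6° = 53.60 m/s.
The projectile lands when y = 45.7 + (53.60) t − ½·9.80·t² = 0. Positive root: t = (53.60 + √(53.60² + 2·9.80·45.7)) / 9.80 = (53.60 + 61.39) / 9.80 = 11.73 s.

11.7 s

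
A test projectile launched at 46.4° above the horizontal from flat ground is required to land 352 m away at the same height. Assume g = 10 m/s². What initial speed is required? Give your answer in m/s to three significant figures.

59.4 m/s

From R = (v₀² / g) sin 2θ: v₀ = √(gR / sin 2θ).
v₀ = √(10.0 × 352 / sin 92.80°) = √(3520 / 0.9988) = √3524.2 = 59.37 m/s.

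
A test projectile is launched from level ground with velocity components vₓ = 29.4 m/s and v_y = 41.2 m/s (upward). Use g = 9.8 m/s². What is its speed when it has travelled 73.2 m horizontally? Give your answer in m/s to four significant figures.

At x = 73.2 m, t = x/vₓ = 73.2/29.40 = 2.490 s.
Vertical velocity there: v_y = v_y0 − g t = 41.20 − 9.80 × 2.490 = 16.80 m/s.
Speed: √(vₓ² + v_y²) = √(29.40² + 16.80²) = 33.86 m/s.

33.86 m/s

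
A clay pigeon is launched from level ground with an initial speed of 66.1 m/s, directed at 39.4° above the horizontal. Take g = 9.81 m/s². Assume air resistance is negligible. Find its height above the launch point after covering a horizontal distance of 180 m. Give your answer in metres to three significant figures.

86.9 m

Resolve: vₓ = 66.10 cos 39.4° = 51.08 m/s and v_y0 = 66.10 sin 39.4° = 41.96 m/s.
Time to reach x = 180 m: t = x/vₓ = 180/51.08 = 3.524 s.
Height: y = v_y0 t − ½ g t² = 41.96 × 3.524 − 4.905 × 3.524² = 147.9 − 60.91 = 86.94 m.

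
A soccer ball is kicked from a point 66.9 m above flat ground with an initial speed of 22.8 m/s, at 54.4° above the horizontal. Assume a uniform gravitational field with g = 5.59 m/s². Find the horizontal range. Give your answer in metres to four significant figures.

122.5 m

Horizontal component vₓ = 22.80 cos 54.4° = 13.27 m/s; vertical v_y0 = 22.80 sin 54.4° = 18.54 m/s.
Vertical motion (up positive, ground at y = 0): 2.795 t² − (18.54) t − 66.9 = 0, so t = (18.54 + √(18.54² + 2·5.59·66.9)) / 5.59 = (18.54 + 33.04) / 5.59 = 9.227 s.
Horizontal distance: R = vₓ t = 13.27 × 9.227 = 122.5 m.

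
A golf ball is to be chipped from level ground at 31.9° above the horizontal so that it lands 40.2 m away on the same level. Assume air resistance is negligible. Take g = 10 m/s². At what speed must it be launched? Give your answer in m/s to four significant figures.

On level ground R = v₀² sin 2θ / g ⇒ v₀ = √(gR / sin 2θ).
v₀ = √(10.0 × 40.2 / sin 63.80°) = √(402.0 / 0.8973) = √448.03 = 21.17 m/s.

21.17 m/s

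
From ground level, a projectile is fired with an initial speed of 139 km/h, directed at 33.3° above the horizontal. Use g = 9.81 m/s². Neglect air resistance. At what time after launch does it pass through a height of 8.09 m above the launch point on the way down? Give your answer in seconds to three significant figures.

3.90 s

Convert: 139 km/h = 139/3.6 = 38.61 m/s.
vₓ = 38.61 cos 33.3° = 32.27 m/s; v_y0 = 38.61 sin 33.3° = 21.20 m/s.
Require v_y0 t − ½ g t² = 8.09, i.e. 4.905 t² − 21.20 t + 8.09 = 0.
t = [21.20 ± √(21.20² − 2·9.81·8.09)] / 9.81 = (21.20 ± 17.05) / 9.81, so t = 0.4230 s or t = 3.899 s.
The descending-branch root is 3.899 s.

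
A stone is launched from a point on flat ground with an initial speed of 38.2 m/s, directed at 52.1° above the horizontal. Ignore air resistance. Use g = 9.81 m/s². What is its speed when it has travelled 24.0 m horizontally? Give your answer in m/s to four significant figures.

30.90 m/s

Components: vₓ = 38.20 cos 52.1° = 23.47 m/s, v_y0 = 38.20 sin 52.1° = 30.14 m/s.
Time to reach x = 24.0 m: t = x/vₓ = 24.0/23.47 = 1.023 s.
Vertical velocity there: v_y = v_y0 − g t = 30.14 − 9.81 × 1.023 = 20.11 m/s.
Speed: √(vₓ² + v_y²) = √(23.47² + 20.11²) = 30.90 m/s.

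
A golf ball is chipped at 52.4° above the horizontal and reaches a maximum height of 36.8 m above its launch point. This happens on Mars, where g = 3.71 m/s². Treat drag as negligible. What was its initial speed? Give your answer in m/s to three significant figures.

20.9 m/s

At the peak v_y = 0, so v_y0 = √(2gH) = √(2 × 3.71 × 36.8) = 16.52 m/s.
v_y0 = v₀ sin θ ⇒ v₀ = 16.52 / sin 52.4° = 20.86 m/s.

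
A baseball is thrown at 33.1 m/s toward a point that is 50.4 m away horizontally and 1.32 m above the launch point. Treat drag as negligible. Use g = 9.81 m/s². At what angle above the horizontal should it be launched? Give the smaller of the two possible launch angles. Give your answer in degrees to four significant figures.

15.00°

Trajectory: y = x tanθ − g x² (1 + tan²θ)/(2v₀²). With x = 50.4, y = 1.32, v₀ = 33.1, g = 9.81:
11.37 tan²θ − 50.4 tanθ + (12.69) = 0.
tanθ = [50.4 ± √(50.4² − 4 × 11.37 × (12.69))] / (2 × 11.37) = (50.4 ± 44.30) / 22.74, giving tanθ = 0.2680 or 4.164.
θ = 15.00° or 76.50°; the smaller is 15.00°.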